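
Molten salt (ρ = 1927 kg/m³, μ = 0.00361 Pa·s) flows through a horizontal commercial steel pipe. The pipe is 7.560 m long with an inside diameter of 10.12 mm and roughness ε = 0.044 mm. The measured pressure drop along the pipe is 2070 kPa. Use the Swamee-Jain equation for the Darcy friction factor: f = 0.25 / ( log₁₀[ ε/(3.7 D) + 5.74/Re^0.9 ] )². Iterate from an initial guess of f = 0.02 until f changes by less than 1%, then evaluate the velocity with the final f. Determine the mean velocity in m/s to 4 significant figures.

Rearranging Darcy-Weisbach: V = √(2·ΔP·D/(f·L·ρ)). With ε/D = 4.4e-05/0.01012 = 0.00435, iterate starting from f = 0.02:
  f = 0.02 → V = √(2·2.07e+06·0.01012/(0.02·7.56·1927)) = 11.99 m/s; Re = ρVD/μ = 6.478e+04; f → 0.03098
  f = 0.03098 → V = 9.635 m/s; Re = 5.205e+04; f → 0.03136
  f = 0.03136 → V = 9.576 m/s; Re = 5.173e+04; f → 0.03137
Converged (Δf/f < 1%). With the final f = 0.03137: V = √(2·2.07e+06·0.01012/(0.03137·7.56·1927)) = 9.574 m/s.

V ≈ 9.574 m/s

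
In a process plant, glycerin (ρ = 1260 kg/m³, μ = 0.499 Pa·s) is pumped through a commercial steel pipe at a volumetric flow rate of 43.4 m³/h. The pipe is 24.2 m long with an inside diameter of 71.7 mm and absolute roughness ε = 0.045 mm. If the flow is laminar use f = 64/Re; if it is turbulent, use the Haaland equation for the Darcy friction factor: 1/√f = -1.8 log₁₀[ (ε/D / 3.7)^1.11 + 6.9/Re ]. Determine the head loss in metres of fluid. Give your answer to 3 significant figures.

h_f ≈ 18.2 m

Q = 43.4 m³/h = 43.4/3600 = 0.01206 m³/s.
Cross-sectional area A = πD²/4 = π(0.0717)²/4 = 0.004038 m²; mean velocity V = Q/A = 0.01206/0.004038 = 2.986 m/s.
Reynolds number Re = ρVD/μ = 1260 · 2.986 · 0.0717 / 0.499 = 540.6.
Re < 2300 → laminar flow, so f = 64/Re = 64/540.6 = 0.1184 (the turbulent correlation is not needed).
Darcy-Weisbach: ΔP = f(L/D)(ρV²/2) = 0.1184·(24.2/0.0717)·(1260·2.986²/2) = 0.1184·337.5·5616 = 2.244e+05 Pa.
Head loss h_f = ΔP/(ρg) = 2.244e+05/(1260·9.81) = 18.2 m.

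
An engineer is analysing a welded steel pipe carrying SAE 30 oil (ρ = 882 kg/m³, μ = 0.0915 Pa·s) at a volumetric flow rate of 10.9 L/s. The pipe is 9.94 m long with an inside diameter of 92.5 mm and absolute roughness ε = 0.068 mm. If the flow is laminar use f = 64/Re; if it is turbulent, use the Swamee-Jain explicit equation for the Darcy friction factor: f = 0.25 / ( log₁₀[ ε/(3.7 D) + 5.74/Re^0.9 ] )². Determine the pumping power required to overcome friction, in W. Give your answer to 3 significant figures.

Q = 10.9 L/s = 10.9/1000 = 0.0109 m³/s.
Cross-sectional area A = πD²/4 = π(0.0925)²/4 = 0.00672 m²; mean velocity V = Q/A = 0.0109/0.00672 = 1.622 m/s.
Reynolds number Re = ρVD/μ = 882 · 1.622 · 0.0925 / 0.0915 = 1446.
Re < 2300 → laminar flow, so f = 64/Re = 64/1446 = 0.04425 (the turbulent correlation is not needed).
Darcy-Weisbach: ΔP = f(L/D)(ρV²/2) = 0.04425·(9.94/0.0925)·(882·1.622²/2) = 0.04425·107.5·1160 = 5517 Pa.
Pumping power P = QΔP = 0.0109·5517 = 60.14 W = 60.1 W.

P ≈ 60.1 W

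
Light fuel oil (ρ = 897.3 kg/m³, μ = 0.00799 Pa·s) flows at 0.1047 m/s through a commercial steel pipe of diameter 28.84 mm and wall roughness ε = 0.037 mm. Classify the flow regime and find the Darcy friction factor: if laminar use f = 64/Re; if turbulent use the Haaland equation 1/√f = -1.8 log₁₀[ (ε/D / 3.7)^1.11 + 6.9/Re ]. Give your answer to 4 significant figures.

Re = ρVD/μ = 897.3·0.1047·0.02884/0.00799 = 339.1.
Re < 2300 → laminar, so f = 64/Re = 0.1887 (roughness is irrelevant in laminar flow).

f ≈ 0.1887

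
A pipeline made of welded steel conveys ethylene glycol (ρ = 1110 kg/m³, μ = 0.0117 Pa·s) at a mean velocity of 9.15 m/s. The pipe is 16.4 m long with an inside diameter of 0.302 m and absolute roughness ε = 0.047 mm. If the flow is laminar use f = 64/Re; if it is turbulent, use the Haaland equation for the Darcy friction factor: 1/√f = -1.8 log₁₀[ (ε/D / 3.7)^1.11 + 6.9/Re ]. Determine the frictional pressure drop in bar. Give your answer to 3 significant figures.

ΔP ≈ 0.403 bar

Reynolds number Re = ρVD/μ = 1110 · 9.15 · 0.302 / 0.0117 = 2.622e+05.
Re > 4000 → turbulent. Relative roughness ε/D = 4.7e-05/0.302 = 0.000156. Haaland: 1/√f = -1.8 log₁₀[(0.000156/3.7)^1.11 + 6.9/2.622e+05] = -1.8 log₁₀[1.39e-05 + 2.63e-05] = 7.912, so f = 0.01597.
Darcy-Weisbach: ΔP = f(L/D)(ρV²/2) = 0.01597·(16.4/0.302)·(1110·9.15²/2) = 0.01597·54.3·4.647e+04 = 4.031e+04 Pa.
ΔP = 4.031e+04 Pa = 0.403 bar.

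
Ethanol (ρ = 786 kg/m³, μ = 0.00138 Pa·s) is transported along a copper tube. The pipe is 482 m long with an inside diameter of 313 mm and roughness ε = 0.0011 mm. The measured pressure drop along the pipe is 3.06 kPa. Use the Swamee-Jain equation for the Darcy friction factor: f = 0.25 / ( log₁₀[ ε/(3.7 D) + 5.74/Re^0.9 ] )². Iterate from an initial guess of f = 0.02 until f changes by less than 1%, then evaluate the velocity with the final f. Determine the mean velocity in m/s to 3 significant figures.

V ≈ 0.528 m/s

Rearranging Darcy-Weisbach: V = √(2·ΔP·D/(f·L·ρ)). With ε/D = 1.1e-06/0.313 = 3.51e-06, iterate starting from f = 0.02:
  f = 0.02 → V = √(2·3060·0.313/(0.02·482·786)) = 0.5028 m/s; Re = ρVD/μ = 8.964e+04; f → 0.0183
  f = 0.0183 → V = 0.5257 m/s; Re = 9.371e+04; f → 0.01813
Converged (Δf/f < 1%). With the final f = 0.01813: V = √(2·3060·0.313/(0.01813·482·786)) = 0.5281 m/s.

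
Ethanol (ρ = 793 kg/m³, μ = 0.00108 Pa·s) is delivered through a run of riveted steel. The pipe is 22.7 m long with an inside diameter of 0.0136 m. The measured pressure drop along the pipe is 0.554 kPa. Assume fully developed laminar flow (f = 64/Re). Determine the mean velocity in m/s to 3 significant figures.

V ≈ 0.131 m/s

For laminar flow, f = 64/Re with Re = ρVD/μ, so Darcy-Weisbach reduces to ΔP = 32μLV/D². Solving for V: V = ΔP·D²/(32μL) = 554·(0.0136)²/(32·0.00108·22.7) = 0.1306 m/s.
Check: Re = ρVD/μ = 793·0.1306·0.0136/0.00108 = 1304 < 2300, so the laminar assumption holds.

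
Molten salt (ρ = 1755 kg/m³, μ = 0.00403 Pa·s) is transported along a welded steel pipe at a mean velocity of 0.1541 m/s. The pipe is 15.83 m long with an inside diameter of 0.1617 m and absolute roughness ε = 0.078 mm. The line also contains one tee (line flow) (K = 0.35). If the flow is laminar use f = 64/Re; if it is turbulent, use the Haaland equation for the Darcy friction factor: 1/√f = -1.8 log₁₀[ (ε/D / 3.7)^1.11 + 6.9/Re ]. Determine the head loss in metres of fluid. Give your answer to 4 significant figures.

Reynolds number Re = ρVD/μ = 1755 · 0.1541 · 0.1617 / 0.00403 = 1.085e+04.
Re > 4000 → turbulent. Relative roughness ε/D = 7.8e-05/0.1617 = 0.000482. Haaland: 1/√f = -1.8 log₁₀[(0.000482/3.7)^1.11 + 6.9/1.085e+04] = -1.8 log₁₀[4.87e-05 + 0.000636] = 5.696, so f = 0.03082.
Total minor-loss coefficient ΣK = 1·0.35 = 0.35.
ΔP = [f·L/D + ΣK]·(ρV²/2) = [0.03082·15.83/0.1617 + 0.35]·(1755·0.1541²/2) = [3.017 + 0.35]·20.84 = 70.16 Pa.
Head loss h_f = ΔP/(ρg) = 70.16/(1755·9.81) = 0.004075 m.

h_f ≈ 0.004075 m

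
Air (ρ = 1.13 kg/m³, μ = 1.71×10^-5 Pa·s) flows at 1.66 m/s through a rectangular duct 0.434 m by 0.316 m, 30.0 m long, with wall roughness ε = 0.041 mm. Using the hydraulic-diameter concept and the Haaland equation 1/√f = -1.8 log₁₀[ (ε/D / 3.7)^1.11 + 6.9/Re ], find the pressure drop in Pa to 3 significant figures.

Hydraulic diameter D_h = 4A/P = 4·(0.434·0.316)/(2·(0.434+0.316)) = 0.5486/1.5 = 0.3657 m.
Re = ρVD_h/μ = 1.13·1.66·0.3657/1.71e-05 = 4.012e+04.
ε/D_h = 4.1e-05/0.3657 = 0.000112; Haaland gives 1/√f = -1.8 log₁₀[9.65e-06+0.000172] = 6.733, so f = 0.02206.
ΔP = f(L/D_h)(ρV²/2) = 0.02206·30/0.3657·1.557 = 2.817 Pa.

ΔP ≈ 2.82 Pa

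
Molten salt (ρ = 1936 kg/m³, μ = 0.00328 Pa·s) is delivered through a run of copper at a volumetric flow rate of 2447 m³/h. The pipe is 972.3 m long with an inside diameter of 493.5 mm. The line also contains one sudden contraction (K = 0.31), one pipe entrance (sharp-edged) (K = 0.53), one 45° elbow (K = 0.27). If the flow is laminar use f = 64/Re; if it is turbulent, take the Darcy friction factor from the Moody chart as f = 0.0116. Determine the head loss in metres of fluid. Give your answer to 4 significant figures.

Q = 2447 m³/h = 2447/3600 = 0.6797 m³/s.
Cross-sectional area A = πD²/4 = π(0.4935)²/4 = 0.1913 m²; mean velocity V = Q/A = 0.6797/0.1913 = 3.554 m/s.
Reynolds number Re = ρVD/μ = 1936 · 3.554 · 0.4935 / 0.00328 = 1.035e+06.
Re > 4000 → turbulent; use the Moody-chart value f = 0.0116.
Total minor-loss coefficient ΣK = 1·0.31 + 1·0.53 + 1·0.27 = 1.11.
ΔP = [f·L/D + ΣK]·(ρV²/2) = [0.0116·972.3/0.4935 + 1.11]·(1936·3.554²/2) = [22.85 + 1.11]·1.222e+04 = 2.929e+05 Pa.
Head loss h_f = ΔP/(ρg) = 2.929e+05/(1936·9.81) = 15.42 m.

h_f ≈ 15.42 m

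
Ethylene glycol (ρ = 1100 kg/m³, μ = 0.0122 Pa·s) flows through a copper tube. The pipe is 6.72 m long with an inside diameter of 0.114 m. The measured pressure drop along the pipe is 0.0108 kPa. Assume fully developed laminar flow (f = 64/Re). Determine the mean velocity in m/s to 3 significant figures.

V ≈ 0.0535 m/s

For laminar flow, f = 64/Re with Re = ρVD/μ, so Darcy-Weisbach reduces to ΔP = 32μLV/D². Solving for V: V = ΔP·D²/(32μL) = 10.8·(0.114)²/(32·0.0122·6.72) = 0.0535 m/s.
Check: Re = ρVD/μ = 1100·0.0535·0.114/0.0122 = 549.9 < 2300, so the laminar assumption holds.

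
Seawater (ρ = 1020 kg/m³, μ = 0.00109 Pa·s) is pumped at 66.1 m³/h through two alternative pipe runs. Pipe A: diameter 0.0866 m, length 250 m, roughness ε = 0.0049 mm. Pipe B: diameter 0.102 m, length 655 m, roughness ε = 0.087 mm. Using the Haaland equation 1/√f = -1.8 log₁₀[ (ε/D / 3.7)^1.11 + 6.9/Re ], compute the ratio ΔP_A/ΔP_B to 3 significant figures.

Pipe A: V = Q/A = 0.01836/0.00589 = 3.117 m/s; Re = 2.526e+05; ε/D = 5.66e-05; Haaland → f = 0.01526; ΔP_A = f(L/D)(ρV²/2) = 2.183e+05 Pa.
Pipe B: V = Q/A = 0.01836/0.008171 = 2.247 m/s; Re = 2.145e+05; ε/D = 0.000853; Haaland → f = 0.02022; ΔP_B = f(L/D)(ρV²/2) = 3.344e+05 Pa.
ΔP_A/ΔP_B = 2.183e+05/3.344e+05 = 0.653.

ΔP_A/ΔP_B ≈ 0.653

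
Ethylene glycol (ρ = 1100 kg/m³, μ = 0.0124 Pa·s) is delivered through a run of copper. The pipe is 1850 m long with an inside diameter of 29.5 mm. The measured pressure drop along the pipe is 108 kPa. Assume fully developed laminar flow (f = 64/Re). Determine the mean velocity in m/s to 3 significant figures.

V ≈ 0.128 m/s

For laminar flow, f = 64/Re with Re = ρVD/μ, so Darcy-Weisbach reduces to ΔP = 32μLV/D². Solving for V: V = ΔP·D²/(32μL) = 1.08e+05·(0.0295)²/(32·0.0124·1850) = 0.128 m/s.
Check: Re = ρVD/μ = 1100·0.128·0.0295/0.0124 = 335.1 < 2300, so the laminar assumption holds.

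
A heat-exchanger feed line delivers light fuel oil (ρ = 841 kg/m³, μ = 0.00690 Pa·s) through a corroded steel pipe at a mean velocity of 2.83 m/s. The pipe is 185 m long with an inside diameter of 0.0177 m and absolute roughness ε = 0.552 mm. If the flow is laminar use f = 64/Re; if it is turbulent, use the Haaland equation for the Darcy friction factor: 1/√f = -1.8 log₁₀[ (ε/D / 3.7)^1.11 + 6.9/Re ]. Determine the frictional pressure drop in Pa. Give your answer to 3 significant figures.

Reynolds number Re = ρVD/μ = 841 · 2.83 · 0.0177 / 0.0069 = 6105.
Re > 4000 → turbulent. Relative roughness ε/D = 0.000552/0.0177 = 0.0312. Haaland: 1/√f = -1.8 log₁₀[(0.0312/3.7)^1.11 + 6.9/6105] = -1.8 log₁₀[0.00498 + 0.00113] = 3.985, so f = 0.06299.
Darcy-Weisbach: ΔP = f(L/D)(ρV²/2) = 0.06299·(185/0.0177)·(841·2.83²/2) = 0.06299·1.045e+04·3368 = 2.217e+06 Pa.

ΔP ≈ 2.22×10^6 Pa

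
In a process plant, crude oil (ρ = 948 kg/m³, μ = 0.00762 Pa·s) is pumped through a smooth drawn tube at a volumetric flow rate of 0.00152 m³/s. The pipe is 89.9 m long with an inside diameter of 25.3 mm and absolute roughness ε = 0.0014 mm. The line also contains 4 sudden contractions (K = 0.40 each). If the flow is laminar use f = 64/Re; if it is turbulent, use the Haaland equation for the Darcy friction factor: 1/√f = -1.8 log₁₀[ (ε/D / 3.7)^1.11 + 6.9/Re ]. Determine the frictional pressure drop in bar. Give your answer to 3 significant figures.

ΔP ≈ 4.90 bar

Cross-sectional area A = πD²/4 = π(0.0253)²/4 = 0.0005027 m²; mean velocity V = Q/A = 0.00152/0.0005027 = 3.024 m/s.
Reynolds number Re = ρVD/μ = 948 · 3.024 · 0.0253 / 0.00762 = 9517.
Re > 4000 → turbulent. Relative roughness ε/D = 1.4e-06/0.0253 = 5.53e-05. Haaland: 1/√f = -1.8 log₁₀[(5.53e-05/3.7)^1.11 + 6.9/9517] = -1.8 log₁₀[4.41e-06 + 0.000725] = 5.647, so f = 0.03136.
Total minor-loss coefficient ΣK = 4·0.4 = 1.6.
ΔP = [f·L/D + ΣK]·(ρV²/2) = [0.03136·89.9/0.0253 + 1.6]·(948·3.024²/2) = [111.4 + 1.6]·4333 = 4.898e+05 Pa.
ΔP = 4.898e+05 Pa = 4.90 bar.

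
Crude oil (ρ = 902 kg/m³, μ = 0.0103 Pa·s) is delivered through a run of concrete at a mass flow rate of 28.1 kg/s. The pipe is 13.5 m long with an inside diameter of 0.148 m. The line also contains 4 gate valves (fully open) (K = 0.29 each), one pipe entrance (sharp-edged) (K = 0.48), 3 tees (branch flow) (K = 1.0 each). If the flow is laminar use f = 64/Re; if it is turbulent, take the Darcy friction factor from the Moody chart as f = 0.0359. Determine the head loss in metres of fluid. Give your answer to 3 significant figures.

h_f ≈ 1.32 m

A = πD²/4 = π(0.148)²/4 = 0.0172 m²; mean velocity V = ṁ/(ρA) = 28.1/(902 · 0.0172) = 1.811 m/s.
Reynolds number Re = ρVD/μ = 902 · 1.811 · 0.148 / 0.0103 = 2.347e+04.
Re > 4000 → turbulent; use the Moody-chart value f = 0.0359.
Total minor-loss coefficient ΣK = 4·0.29 + 1·0.48 + 3·1 = 4.64.
ΔP = [f·L/D + ΣK]·(ρV²/2) = [0.0359·13.5/0.148 + 4.64]·(902·1.811²/2) = [3.275 + 4.64]·1479 = 1.171e+04 Pa.
Head loss h_f = ΔP/(ρg) = 1.171e+04/(902·9.81) = 1.32 m.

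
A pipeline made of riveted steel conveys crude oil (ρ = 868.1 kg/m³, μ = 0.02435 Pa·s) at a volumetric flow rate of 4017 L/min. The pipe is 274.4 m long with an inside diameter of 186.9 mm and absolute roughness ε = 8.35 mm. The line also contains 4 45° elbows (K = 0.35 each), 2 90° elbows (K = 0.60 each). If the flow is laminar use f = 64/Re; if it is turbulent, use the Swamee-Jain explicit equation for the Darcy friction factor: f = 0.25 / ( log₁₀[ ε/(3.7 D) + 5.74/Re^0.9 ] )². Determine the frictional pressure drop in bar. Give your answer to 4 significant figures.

ΔP ≈ 2.735 bar

Q = 4017 L/min = 4017/60000 = 0.06695 m³/s.
Cross-sectional area A = πD²/4 = π(0.1869)²/4 = 0.02744 m²; mean velocity V = Q/A = 0.06695/0.02744 = 2.44 m/s.
Reynolds number Re = ρVD/μ = 868.1 · 2.44 · 0.1869 / 0.0244 = 1.626e+04.
Re > 4000 → turbulent. Relative roughness ε/D = 0.00835/0.1869 = 0.0447. Swamee-Jain: f = 0.25/(log₁₀[0.0447/3.7 + 5.74/1.626e+04^0.9])² = 0.25/(log₁₀[0.0121 + 0.000931])² = 0.25/(-1.886)² = 0.07029.
Total minor-loss coefficient ΣK = 4·0.35 + 2·0.6 = 2.6.
ΔP = [f·L/D + ΣK]·(ρV²/2) = [0.07029·274.4/0.1869 + 2.6]·(868.1·2.44²/2) = [103.2 + 2.6]·2585 = 2.735e+05 Pa.
ΔP = 2.735e+05 Pa = 2.735 bar.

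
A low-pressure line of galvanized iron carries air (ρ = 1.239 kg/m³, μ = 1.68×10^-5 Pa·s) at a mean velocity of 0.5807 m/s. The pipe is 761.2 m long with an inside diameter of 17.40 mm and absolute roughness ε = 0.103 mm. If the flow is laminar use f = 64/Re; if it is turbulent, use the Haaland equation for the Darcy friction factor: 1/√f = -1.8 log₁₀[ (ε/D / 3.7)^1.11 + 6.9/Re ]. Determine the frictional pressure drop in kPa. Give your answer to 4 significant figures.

ΔP ≈ 0.7849 kPa

Reynolds number Re = ρVD/μ = 1.239 · 0.5807 · 0.0174 / 1.68e-05 = 745.2.
Re < 2300 → laminar flow, so f = 64/Re = 64/745.2 = 0.08588 (the turbulent correlation is not needed).
Darcy-Weisbach: ΔP = f(L/D)(ρV²/2) = 0.08588·(761.2/0.0174)·(1.239·0.5807²/2) = 0.08588·4.375e+04·0.2089 = 784.9 Pa.
ΔP = 784.9 Pa = 0.7849 kPa.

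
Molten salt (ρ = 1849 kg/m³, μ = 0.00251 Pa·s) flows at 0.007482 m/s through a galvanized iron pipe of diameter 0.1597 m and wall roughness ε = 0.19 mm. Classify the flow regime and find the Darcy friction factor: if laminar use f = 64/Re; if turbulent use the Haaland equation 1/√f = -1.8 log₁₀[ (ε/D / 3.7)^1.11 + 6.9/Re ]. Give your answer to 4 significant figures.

f ≈ 0.07271

Re = ρVD/μ = 1849·0.007482·0.1597/0.00251 = 880.2.
Re < 2300 → laminar, so f = 64/Re = 0.07271 (roughness is irrelevant in laminar flow).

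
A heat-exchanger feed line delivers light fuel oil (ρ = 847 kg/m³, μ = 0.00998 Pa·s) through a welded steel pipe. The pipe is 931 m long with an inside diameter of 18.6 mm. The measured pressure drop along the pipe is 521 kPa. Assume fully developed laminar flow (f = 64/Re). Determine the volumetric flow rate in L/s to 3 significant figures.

Q ≈ 0.165 L/s

For laminar flow, f = 64/Re with Re = ρVD/μ, so Darcy-Weisbach reduces to ΔP = 32μLV/D². Solving for V: V = ΔP·D²/(32μL) = 5.21e+05·(0.0186)²/(32·0.00998·931) = 0.6062 m/s.
Check: Re = ρVD/μ = 847·0.6062·0.0186/0.00998 = 957 < 2300, so the laminar assumption holds.
Q = V·A = 0.6062·(π/4·0.0186²) = 0.0001647 m³/s = 0.165 L/s.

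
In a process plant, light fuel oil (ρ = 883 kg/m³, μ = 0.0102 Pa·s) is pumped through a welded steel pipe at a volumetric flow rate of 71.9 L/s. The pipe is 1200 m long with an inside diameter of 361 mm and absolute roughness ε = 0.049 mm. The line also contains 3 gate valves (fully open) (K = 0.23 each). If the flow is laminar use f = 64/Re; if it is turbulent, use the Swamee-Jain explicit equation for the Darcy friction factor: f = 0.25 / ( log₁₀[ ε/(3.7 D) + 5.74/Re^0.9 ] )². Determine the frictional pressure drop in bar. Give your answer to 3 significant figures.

ΔP ≈ 0.187 bar

Q = 71.9 L/s = 71.9/1000 = 0.0719 m³/s.
Cross-sectional area A = πD²/4 = π(0.361)²/4 = 0.1024 m²; mean velocity V = Q/A = 0.0719/0.1024 = 0.7025 m/s.
Reynolds number Re = ρVD/μ = 883 · 0.7025 · 0.361 / 0.0102 = 2.195e+04.
Re > 4000 → turbulent. Relative roughness ε/D = 4.9e-05/0.361 = 0.000136. Swamee-Jain: f = 0.25/(log₁₀[0.000136/3.7 + 5.74/2.195e+04^0.9])² = 0.25/(log₁₀[3.67e-05 + 0.000711])² = 0.25/(-3.127)² = 0.02557.
Total minor-loss coefficient ΣK = 3·0.23 = 0.69.
ΔP = [f·L/D + ΣK]·(ρV²/2) = [0.02557·1200/0.361 + 0.69]·(883·0.7025²/2) = [85.01 + 0.69]·217.9 = 1.867e+04 Pa.
ΔP = 1.867e+04 Pa = 0.187 bar.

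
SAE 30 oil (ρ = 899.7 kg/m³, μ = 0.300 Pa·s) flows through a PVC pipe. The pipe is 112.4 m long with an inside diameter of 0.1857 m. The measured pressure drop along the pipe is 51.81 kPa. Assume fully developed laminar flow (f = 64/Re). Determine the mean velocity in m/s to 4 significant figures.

For laminar flow, f = 64/Re with Re = ρVD/μ, so Darcy-Weisbach reduces to ΔP = 32μLV/D². Solving for V: V = ΔP·D²/(32μL) = 5.181e+04·(0.1857)²/(32·0.3·112.4) = 1.656 m/s.
Check: Re = ρVD/μ = 899.7·1.656·0.1857/0.3 = 922.1 < 2300, so the laminar assumption holds.

V ≈ 1.656 m/s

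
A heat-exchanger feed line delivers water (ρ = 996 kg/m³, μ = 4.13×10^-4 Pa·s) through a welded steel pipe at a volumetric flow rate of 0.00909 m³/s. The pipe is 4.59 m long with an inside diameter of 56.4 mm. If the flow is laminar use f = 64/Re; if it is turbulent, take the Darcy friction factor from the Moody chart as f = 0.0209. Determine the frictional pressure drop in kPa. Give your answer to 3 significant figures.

Cross-sectional area A = πD²/4 = π(0.0564)²/4 = 0.002498 m²; mean velocity V = Q/A = 0.00909/0.002498 = 3.638 m/s.
Reynolds number Re = ρVD/μ = 996 · 3.638 · 0.0564 / 0.000413 = 4.949e+05.
Re > 4000 → turbulent; use the Moody-chart value f = 0.0209.
Darcy-Weisbach: ΔP = f(L/D)(ρV²/2) = 0.0209·(4.59/0.0564)·(996·3.638²/2) = 0.0209·81.38·6593 = 1.121e+04 Pa.
ΔP = 1.121e+04 Pa = 11.2 kPa.

ΔP ≈ 11.2 kPa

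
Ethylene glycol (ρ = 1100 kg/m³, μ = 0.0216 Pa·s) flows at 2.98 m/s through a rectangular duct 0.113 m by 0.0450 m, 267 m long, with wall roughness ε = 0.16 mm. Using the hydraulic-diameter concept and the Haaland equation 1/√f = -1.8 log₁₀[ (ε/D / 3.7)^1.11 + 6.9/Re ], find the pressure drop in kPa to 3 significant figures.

ΔP ≈ 696 kPa

Hydraulic diameter D_h = 4A/P = 4·(0.113·0.045)/(2·(0.113+0.045)) = 0.02034/0.316 = 0.06437 m.
Re = ρVD_h/μ = 1100·2.98·0.06437/0.0216 = 9768.
ε/D_h = 0.00016/0.06437 = 0.00249; Haaland gives 1/√f = -1.8 log₁₀[0.000301+0.000706] = 5.394, so f = 0.03436.
ΔP = f(L/D_h)(ρV²/2) = 0.03436·267/0.06437·4884 = 6.962e+05 Pa.
ΔP = 696 kPa.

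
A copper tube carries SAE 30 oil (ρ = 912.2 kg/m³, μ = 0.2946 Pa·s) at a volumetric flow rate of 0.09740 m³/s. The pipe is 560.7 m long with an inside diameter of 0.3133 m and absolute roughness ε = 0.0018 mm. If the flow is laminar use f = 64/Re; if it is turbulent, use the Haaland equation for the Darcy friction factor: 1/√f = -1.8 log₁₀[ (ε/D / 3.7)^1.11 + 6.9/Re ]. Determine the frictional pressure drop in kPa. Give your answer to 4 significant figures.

ΔP ≈ 68.04 kPa

Cross-sectional area A = πD²/4 = π(0.3133)²/4 = 0.07709 m²; mean velocity V = Q/A = 0.0974/0.07709 = 1.263 m/s.
Reynolds number Re = ρVD/μ = 912.2 · 1.263 · 0.3133 / 0.295 = 1226.
Re < 2300 → laminar flow, so f = 64/Re = 64/1226 = 0.05222 (the turbulent correlation is not needed).
Darcy-Weisbach: ΔP = f(L/D)(ρV²/2) = 0.05222·(560.7/0.3133)·(912.2·1.263²/2) = 0.05222·1790·728 = 6.804e+04 Pa.
ΔP = 6.804e+04 Pa = 68.04 kPa.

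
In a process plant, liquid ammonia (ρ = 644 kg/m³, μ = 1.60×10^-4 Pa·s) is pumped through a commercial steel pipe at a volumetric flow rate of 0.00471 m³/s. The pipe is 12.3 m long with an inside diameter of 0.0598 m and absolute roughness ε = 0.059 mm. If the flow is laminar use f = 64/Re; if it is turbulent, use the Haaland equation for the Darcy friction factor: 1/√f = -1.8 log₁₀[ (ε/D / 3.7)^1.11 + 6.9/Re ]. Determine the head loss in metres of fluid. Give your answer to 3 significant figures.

h_f ≈ 0.597 m

Cross-sectional area A = πD²/4 = π(0.0598)²/4 = 0.002809 m²; mean velocity V = Q/A = 0.00471/0.002809 = 1.677 m/s.
Reynolds number Re = ρVD/μ = 644 · 1.677 · 0.0598 / 0.00016 = 4.036e+05.
Re > 4000 → turbulent. Relative roughness ε/D = 5.9e-05/0.0598 = 0.000987. Haaland: 1/√f = -1.8 log₁₀[(0.000987/3.7)^1.11 + 6.9/4.036e+05] = -1.8 log₁₀[0.000108 + 1.71e-05] = 7.026, so f = 0.02026.
Darcy-Weisbach: ΔP = f(L/D)(ρV²/2) = 0.02026·(12.3/0.0598)·(644·1.677²/2) = 0.02026·205.7·905.6 = 3773 Pa.
Head loss h_f = ΔP/(ρg) = 3773/(644·9.81) = 0.597 m.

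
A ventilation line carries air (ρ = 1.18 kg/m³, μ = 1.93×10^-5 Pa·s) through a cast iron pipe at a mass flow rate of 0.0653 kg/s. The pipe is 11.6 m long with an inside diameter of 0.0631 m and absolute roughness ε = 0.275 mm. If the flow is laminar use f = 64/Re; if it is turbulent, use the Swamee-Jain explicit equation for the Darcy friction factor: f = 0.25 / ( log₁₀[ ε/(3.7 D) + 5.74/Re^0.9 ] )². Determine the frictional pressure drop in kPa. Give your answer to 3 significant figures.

ΔP ≈ 1.05 kPa

A = πD²/4 = π(0.0631)²/4 = 0.003127 m²; mean velocity V = ṁ/(ρA) = 0.0653/(1.18 · 0.003127) = 17.7 m/s.
Reynolds number Re = ρVD/μ = 1.18 · 17.7 · 0.0631 / 1.93e-05 = 6.827e+04.
Re > 4000 → turbulent. Relative roughness ε/D = 0.000275/0.0631 = 0.00436. Swamee-Jain: f = 0.25/(log₁₀[0.00436/3.7 + 5.74/6.827e+04^0.9])² = 0.25/(log₁₀[0.00118 + 0.000256])² = 0.25/(-2.844)² = 0.03092.
Darcy-Weisbach: ΔP = f(L/D)(ρV²/2) = 0.03092·(11.6/0.0631)·(1.18·17.7²/2) = 0.03092·183.8·184.8 = 1050 Pa.
ΔP = 1050 Pa = 1.05 kPa.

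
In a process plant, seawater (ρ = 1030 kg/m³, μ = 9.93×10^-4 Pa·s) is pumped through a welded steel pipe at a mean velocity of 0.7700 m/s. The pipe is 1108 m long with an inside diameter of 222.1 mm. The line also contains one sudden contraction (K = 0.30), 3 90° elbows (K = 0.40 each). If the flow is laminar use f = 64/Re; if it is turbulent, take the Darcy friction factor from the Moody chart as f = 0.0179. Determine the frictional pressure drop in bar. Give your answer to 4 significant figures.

ΔP ≈ 0.2772 bar

Reynolds number Re = ρVD/μ = 1030 · 0.77 · 0.2221 / 0.000993 = 1.774e+05.
Re > 4000 → turbulent; use the Moody-chart value f = 0.0179.
Total minor-loss coefficient ΣK = 1·0.3 + 3·0.4 = 1.5.
ΔP = [f·L/D + ΣK]·(ρV²/2) = [0.0179·1108/0.2221 + 1.5]·(1030·0.77²/2) = [89.3 + 1.5]·305.3 = 2.772e+04 Pa.
ΔP = 2.772e+04 Pa = 0.2772 bar.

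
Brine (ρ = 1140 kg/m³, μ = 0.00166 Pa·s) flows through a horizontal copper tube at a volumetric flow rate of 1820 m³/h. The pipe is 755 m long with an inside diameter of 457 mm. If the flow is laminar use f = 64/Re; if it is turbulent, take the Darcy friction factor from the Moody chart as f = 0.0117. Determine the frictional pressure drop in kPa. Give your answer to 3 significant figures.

Q = 1820 m³/h = 1820/3600 = 0.5056 m³/s.
Cross-sectional area A = πD²/4 = π(0.457)²/4 = 0.164 m²; mean velocity V = Q/A = 0.5056/0.164 = 3.082 m/s.
Reynolds number Re = ρVD/μ = 1140 · 3.082 · 0.457 / 0.00166 = 9.673e+05.
Re > 4000 → turbulent; use the Moody-chart value f = 0.0117.
Darcy-Weisbach: ΔP = f(L/D)(ρV²/2) = 0.0117·(755/0.457)·(1140·3.082²/2) = 0.0117·1652·5415 = 1.047e+05 Pa.
ΔP = 1.047e+05 Pa = 105 kPa.

ΔP ≈ 105 kPa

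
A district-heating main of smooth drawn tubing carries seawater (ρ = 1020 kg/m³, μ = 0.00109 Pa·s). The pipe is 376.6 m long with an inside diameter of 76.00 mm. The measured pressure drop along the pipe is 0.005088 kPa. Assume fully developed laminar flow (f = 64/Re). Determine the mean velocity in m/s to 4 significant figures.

For laminar flow, f = 64/Re with Re = ρVD/μ, so Darcy-Weisbach reduces to ΔP = 32μLV/D². Solving for V: V = ΔP·D²/(32μL) = 5.088·(0.076)²/(32·0.00109·376.6) = 0.002237 m/s.
Check: Re = ρVD/μ = 1020·0.002237·0.076/0.00109 = 159.1 < 2300, so the laminar assumption holds.

V ≈ 0.002237 m/s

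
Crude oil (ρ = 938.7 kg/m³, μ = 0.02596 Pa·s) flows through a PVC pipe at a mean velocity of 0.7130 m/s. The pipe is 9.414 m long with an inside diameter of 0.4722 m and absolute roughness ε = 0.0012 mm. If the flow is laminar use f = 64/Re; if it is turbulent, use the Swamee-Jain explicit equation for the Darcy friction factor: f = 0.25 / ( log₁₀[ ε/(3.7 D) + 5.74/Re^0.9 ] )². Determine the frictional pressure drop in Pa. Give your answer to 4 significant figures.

Reynolds number Re = ρVD/μ = 938.7 · 0.713 · 0.4722 / 0.026 = 1.217e+04.
Re > 4000 → turbulent. Relative roughness ε/D = 1.2e-06/0.4722 = 2.54e-06. Swamee-Jain: f = 0.25/(log₁₀[2.54e-06/3.7 + 5.74/1.217e+04^0.9])² = 0.25/(log₁₀[6.87e-07 + 0.00121])² = 0.25/(-2.918)² = 0.02937.
Darcy-Weisbach: ΔP = f(L/D)(ρV²/2) = 0.02937·(9.414/0.4722)·(938.7·0.713²/2) = 0.02937·19.94·238.6 = 139.7 Pa.

ΔP ≈ 139.7 Pa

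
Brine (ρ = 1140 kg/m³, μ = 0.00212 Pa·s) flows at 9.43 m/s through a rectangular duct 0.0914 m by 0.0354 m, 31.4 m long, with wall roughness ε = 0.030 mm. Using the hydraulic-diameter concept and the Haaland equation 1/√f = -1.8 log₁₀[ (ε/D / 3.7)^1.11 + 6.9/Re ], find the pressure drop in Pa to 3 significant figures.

ΔP ≈ 584000 Pa

Hydraulic diameter D_h = 4A/P = 4·(0.0914·0.0354)/(2·(0.0914+0.0354)) = 0.01294/0.2536 = 0.05103 m.
Re = ρVD_h/μ = 1140·9.43·0.05103/0.00212 = 2.588e+05.
ε/D_h = 3e-05/0.05103 = 0.000588; Haaland gives 1/√f = -1.8 log₁₀[6.07e-05+2.67e-05] = 7.306, so f = 0.01874.
ΔP = f(L/D_h)(ρV²/2) = 0.01874·31.4/0.05103·5.069e+04 = 5.843e+05 Pa.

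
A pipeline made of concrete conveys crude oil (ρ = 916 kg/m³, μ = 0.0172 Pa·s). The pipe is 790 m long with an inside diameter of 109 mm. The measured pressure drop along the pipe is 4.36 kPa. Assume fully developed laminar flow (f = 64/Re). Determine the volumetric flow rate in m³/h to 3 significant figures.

Q ≈ 4.00 m³/h

For laminar flow, f = 64/Re with Re = ρVD/μ, so Darcy-Weisbach reduces to ΔP = 32μLV/D². Solving for V: V = ΔP·D²/(32μL) = 4360·(0.109)²/(32·0.0172·790) = 0.1191 m/s.
Check: Re = ρVD/μ = 916·0.1191·0.109/0.0172 = 691.6 < 2300, so the laminar assumption holds.
Q = V·A = 0.1191·(π/4·0.109²) = 0.001112 m³/s = 4.00 m³/h.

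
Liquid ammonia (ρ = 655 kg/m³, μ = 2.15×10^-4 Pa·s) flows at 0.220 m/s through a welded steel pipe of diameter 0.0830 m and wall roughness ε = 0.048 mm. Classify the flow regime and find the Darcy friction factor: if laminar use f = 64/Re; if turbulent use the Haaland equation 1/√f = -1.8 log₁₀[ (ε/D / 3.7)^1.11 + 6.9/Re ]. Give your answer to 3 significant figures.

Re = ρVD/μ = 655·0.22·0.083/0.000215 = 5.563e+04.
Re > 4000 → turbulent. ε/D = 4.8e-05/0.083 = 0.000578; Haaland: 1/√f = -1.8 log₁₀[5.96e-05 + 0.000124] = 6.725, so f = 0.02211.

f ≈ 0.0221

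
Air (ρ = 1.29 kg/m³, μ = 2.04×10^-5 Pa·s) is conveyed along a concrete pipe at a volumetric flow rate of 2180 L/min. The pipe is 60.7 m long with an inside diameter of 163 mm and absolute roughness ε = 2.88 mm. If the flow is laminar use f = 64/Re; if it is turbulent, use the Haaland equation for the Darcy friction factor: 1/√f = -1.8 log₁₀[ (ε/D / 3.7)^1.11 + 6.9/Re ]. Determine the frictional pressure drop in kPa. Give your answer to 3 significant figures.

ΔP ≈ 0.0355 kPa

Q = 2180 L/min = 2180/60000 = 0.03633 m³/s.
Cross-sectional area A = πD²/4 = π(0.163)²/4 = 0.02087 m²; mean velocity V = Q/A = 0.03633/0.02087 = 1.741 m/s.
Reynolds number Re = ρVD/μ = 1.29 · 1.741 · 0.163 / 2.04e-05 = 1.795e+04.
Re > 4000 → turbulent. Relative roughness ε/D = 0.00288/0.163 = 0.0177. Haaland: 1/√f = -1.8 log₁₀[(0.0177/3.7)^1.11 + 6.9/1.795e+04] = -1.8 log₁₀[0.00265 + 0.000384] = 4.532, so f = 0.0487.
Darcy-Weisbach: ΔP = f(L/D)(ρV²/2) = 0.0487·(60.7/0.163)·(1.29·1.741²/2) = 0.0487·372.4·1.955 = 35.46 Pa.
ΔP = 35.46 Pa = 0.0355 kPa.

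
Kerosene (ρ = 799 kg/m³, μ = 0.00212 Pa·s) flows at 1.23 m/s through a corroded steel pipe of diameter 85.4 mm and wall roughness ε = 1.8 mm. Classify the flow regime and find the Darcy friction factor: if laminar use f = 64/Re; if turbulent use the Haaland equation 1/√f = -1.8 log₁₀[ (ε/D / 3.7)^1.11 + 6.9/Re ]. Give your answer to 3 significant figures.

Re = ρVD/μ = 799·1.23·0.0854/0.00212 = 3.959e+04.
Re > 4000 → turbulent. ε/D = 0.0018/0.0854 = 0.0211; Haaland: 1/√f = -1.8 log₁₀[0.00323 + 0.000174] = 4.443, so f = 0.05065.

f ≈ 0.0507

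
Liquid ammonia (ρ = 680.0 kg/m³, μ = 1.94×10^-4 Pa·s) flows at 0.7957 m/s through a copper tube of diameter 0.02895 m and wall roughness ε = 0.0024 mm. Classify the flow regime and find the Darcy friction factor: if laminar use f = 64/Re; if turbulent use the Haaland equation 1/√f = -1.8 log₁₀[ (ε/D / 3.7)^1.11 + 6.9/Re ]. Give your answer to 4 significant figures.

Re = ρVD/μ = 680·0.7957·0.02895/0.000194 = 8.074e+04.
Re > 4000 → turbulent. ε/D = 2.4e-06/0.02895 = 8.29e-05; Haaland: 1/√f = -1.8 log₁₀[6.9e-06 + 8.55e-05] = 7.262, so f = 0.01896.

f ≈ 0.01896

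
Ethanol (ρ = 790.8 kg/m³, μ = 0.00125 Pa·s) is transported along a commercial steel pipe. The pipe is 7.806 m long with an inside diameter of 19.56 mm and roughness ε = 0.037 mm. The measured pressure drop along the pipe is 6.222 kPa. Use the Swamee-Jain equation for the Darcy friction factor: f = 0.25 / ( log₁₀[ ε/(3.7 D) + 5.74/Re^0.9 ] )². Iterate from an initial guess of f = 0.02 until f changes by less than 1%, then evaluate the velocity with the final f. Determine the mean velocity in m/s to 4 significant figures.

V ≈ 1.111 m/s

Rearranging Darcy-Weisbach: V = √(2·ΔP·D/(f·L·ρ)). With ε/D = 3.7e-05/0.01956 = 0.00189, iterate starting from f = 0.02:
  f = 0.02 → V = √(2·6222·0.01956/(0.02·7.806·790.8)) = 1.404 m/s; Re = ρVD/μ = 1.738e+04; f → 0.03062
  f = 0.03062 → V = 1.135 m/s; Re = 1.404e+04; f → 0.03182
  f = 0.03182 → V = 1.113 m/s; Re = 1.378e+04; f → 0.03193
Converged (Δf/f < 1%). With the final f = 0.03193: V = √(2·6222·0.01956/(0.03193·7.806·790.8)) = 1.111 m/s.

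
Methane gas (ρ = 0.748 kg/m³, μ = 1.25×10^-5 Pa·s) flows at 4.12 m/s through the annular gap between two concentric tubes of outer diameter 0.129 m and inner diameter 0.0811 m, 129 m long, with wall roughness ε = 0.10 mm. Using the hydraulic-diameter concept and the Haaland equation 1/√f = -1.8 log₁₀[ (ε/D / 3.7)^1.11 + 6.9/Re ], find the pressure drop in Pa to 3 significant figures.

Hydraulic diameter D_h = 4A/P = D_o - D_i = 0.129 - 0.0811 = 0.0479 m.
Re = ρVD_h/μ = 0.748·4.12·0.0479/1.25e-05 = 1.181e+04.
ε/D_h = 0.0001/0.0479 = 0.00209; Haaland gives 1/√f = -1.8 log₁₀[0.000248+0.000584] = 5.544, so f = 0.03254.
ΔP = f(L/D_h)(ρV²/2) = 0.03254·129/0.0479·6.348 = 556.3 Pa.

ΔP ≈ 556 Pa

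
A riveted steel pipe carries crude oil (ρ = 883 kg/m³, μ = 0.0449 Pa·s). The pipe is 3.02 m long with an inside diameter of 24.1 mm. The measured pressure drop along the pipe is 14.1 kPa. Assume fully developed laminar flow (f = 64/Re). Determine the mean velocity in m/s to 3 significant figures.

For laminar flow, f = 64/Re with Re = ρVD/μ, so Darcy-Weisbach reduces to ΔP = 32μLV/D². Solving for V: V = ΔP·D²/(32μL) = 1.41e+04·(0.0241)²/(32·0.0449·3.02) = 1.887 m/s.
Check: Re = ρVD/μ = 883·1.887·0.0241/0.0449 = 894.5 < 2300, so the laminar assumption holds.

V ≈ 1.89 m/s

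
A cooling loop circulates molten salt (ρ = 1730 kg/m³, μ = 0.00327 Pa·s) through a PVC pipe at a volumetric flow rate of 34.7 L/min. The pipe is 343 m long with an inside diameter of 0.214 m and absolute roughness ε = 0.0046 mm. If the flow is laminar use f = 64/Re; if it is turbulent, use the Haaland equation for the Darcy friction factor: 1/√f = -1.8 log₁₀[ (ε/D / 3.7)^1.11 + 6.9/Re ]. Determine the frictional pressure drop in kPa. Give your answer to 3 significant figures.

Q = 34.7 L/min = 34.7/60000 = 0.0005783 m³/s.
Cross-sectional area A = πD²/4 = π(0.214)²/4 = 0.03597 m²; mean velocity V = Q/A = 0.0005783/0.03597 = 0.01608 m/s.
Reynolds number Re = ρVD/μ = 1730 · 0.01608 · 0.214 / 0.00327 = 1820.
Re < 2300 → laminar flow, so f = 64/Re = 64/1820 = 0.03516 (the turbulent correlation is not needed).
Darcy-Weisbach: ΔP = f(L/D)(ρV²/2) = 0.03516·(343/0.214)·(1730·0.01608²/2) = 0.03516·1603·0.2236 = 12.6 Pa.
ΔP = 12.6 Pa = 0.0126 kPa.

ΔP ≈ 0.0126 kPa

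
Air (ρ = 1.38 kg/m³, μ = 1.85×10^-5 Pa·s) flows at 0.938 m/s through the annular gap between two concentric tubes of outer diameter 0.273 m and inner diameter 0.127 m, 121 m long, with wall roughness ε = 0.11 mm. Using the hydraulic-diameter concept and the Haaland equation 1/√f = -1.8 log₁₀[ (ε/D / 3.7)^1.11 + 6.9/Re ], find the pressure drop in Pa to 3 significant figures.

Hydraulic diameter D_h = 4A/P = D_o - D_i = 0.273 - 0.127 = 0.146 m.
Re = ρVD_h/μ = 1.38·0.938·0.146/1.85e-05 = 1.022e+04.
ε/D_h = 0.00011/0.146 = 0.000753; Haaland gives 1/√f = -1.8 log₁₀[7.99e-05+0.000675] = 5.619, so f = 0.03167.
ΔP = f(L/D_h)(ρV²/2) = 0.03167·121/0.146·0.6071 = 15.93 Pa.

ΔP ≈ 15.9 Pa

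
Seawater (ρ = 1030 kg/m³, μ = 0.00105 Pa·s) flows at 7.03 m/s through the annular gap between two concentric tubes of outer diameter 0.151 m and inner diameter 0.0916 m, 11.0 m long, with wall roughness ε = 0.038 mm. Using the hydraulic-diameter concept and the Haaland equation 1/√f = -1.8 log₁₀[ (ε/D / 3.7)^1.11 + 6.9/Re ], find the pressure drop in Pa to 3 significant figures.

ΔP ≈ 87500 Pa

Hydraulic diameter D_h = 4A/P = D_o - D_i = 0.151 - 0.0916 = 0.0594 m.
Re = ρVD_h/μ = 1030·7.03·0.0594/0.00105 = 4.096e+05.
ε/D_h = 3.8e-05/0.0594 = 0.00064; Haaland gives 1/√f = -1.8 log₁₀[6.67e-05+1.68e-05] = 7.341, so f = 0.01856.
ΔP = f(L/D_h)(ρV²/2) = 0.01856·11/0.0594·2.545e+04 = 8.747e+04 Pa.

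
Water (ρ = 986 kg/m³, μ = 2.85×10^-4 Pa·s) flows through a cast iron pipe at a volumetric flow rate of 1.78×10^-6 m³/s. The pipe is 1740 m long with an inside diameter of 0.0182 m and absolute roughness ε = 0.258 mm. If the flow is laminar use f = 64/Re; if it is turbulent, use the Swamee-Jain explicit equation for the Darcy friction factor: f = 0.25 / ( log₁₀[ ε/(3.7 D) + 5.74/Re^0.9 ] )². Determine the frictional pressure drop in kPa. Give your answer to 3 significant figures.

Cross-sectional area A = πD²/4 = π(0.0182)²/4 = 0.0002602 m²; mean velocity V = Q/A = 1.78e-06/0.0002602 = 0.006842 m/s.
Reynolds number Re = ρVD/μ = 986 · 0.006842 · 0.0182 / 0.000285 = 430.8.
Re < 2300 → laminar flow, so f = 64/Re = 64/430.8 = 0.1486 (the turbulent correlation is not needed).
Darcy-Weisbach: ΔP = f(L/D)(ρV²/2) = 0.1486·(1740/0.0182)·(986·0.006842²/2) = 0.1486·9.56e+04·0.02308 = 327.8 Pa.
ΔP = 327.8 Pa = 0.328 kPa.

ΔP ≈ 0.328 kPa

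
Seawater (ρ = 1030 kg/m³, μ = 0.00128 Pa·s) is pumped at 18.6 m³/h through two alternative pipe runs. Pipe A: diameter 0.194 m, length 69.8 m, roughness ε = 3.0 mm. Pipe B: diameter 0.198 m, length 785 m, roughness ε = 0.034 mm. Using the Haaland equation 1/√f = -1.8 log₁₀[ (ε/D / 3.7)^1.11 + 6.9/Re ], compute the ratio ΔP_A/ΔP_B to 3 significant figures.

Pipe A: V = Q/A = 0.005167/0.02956 = 0.1748 m/s; Re = 2.729e+04; ε/D = 0.0155; Haaland → f = 0.04583; ΔP_A = f(L/D)(ρV²/2) = 259.5 Pa.
Pipe B: V = Q/A = 0.005167/0.03079 = 0.1678 m/s; Re = 2.674e+04; ε/D = 0.000172; Haaland → f = 0.02431; ΔP_B = f(L/D)(ρV²/2) = 1398 Pa.
ΔP_A/ΔP_B = 259.5/1398 = 0.186.

ΔP_A/ΔP_B ≈ 0.186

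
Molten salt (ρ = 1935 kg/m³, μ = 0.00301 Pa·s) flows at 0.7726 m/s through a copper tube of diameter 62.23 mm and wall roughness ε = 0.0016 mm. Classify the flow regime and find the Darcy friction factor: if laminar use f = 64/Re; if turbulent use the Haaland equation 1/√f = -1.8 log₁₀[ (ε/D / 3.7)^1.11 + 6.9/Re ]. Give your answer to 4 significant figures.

f ≈ 0.02320

Re = ρVD/μ = 1935·0.7726·0.06223/0.00301 = 3.091e+04.
Re > 4000 → turbulent. ε/D = 1.6e-06/0.06223 = 2.57e-05; Haaland: 1/√f = -1.8 log₁₀[1.88e-06 + 0.000223] = 6.566, so f = 0.0232.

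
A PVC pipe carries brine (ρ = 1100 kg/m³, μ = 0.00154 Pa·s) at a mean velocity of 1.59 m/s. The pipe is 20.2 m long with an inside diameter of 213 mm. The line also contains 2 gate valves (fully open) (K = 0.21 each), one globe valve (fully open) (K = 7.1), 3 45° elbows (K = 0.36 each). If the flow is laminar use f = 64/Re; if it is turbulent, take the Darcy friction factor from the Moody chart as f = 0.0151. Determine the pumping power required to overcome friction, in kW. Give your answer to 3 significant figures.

P ≈ 0.790 kW

Reynolds number Re = ρVD/μ = 1100 · 1.59 · 0.213 / 0.00154 = 2.419e+05.
Re > 4000 → turbulent; use the Moody-chart value f = 0.0151.
Total minor-loss coefficient ΣK = 2·0.21 + 1·7.1 + 3·0.36 = 8.6.
ΔP = [f·L/D + ΣK]·(ρV²/2) = [0.0151·20.2/0.213 + 8.6]·(1100·1.59²/2) = [1.432 + 8.6]·1390 = 1.395e+04 Pa.
Q = V·A = 1.59·0.03563 = 0.05666 m³/s.
Pumping power P = QΔP = 0.05666·1.395e+04 = 790.3 W = 0.790 kW.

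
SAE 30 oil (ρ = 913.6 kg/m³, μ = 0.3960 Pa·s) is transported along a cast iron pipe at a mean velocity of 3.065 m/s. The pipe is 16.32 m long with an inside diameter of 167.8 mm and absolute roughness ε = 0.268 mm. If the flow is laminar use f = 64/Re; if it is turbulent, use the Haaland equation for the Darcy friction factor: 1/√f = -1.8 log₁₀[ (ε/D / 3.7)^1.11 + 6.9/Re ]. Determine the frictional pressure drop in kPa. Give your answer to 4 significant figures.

Reynolds number Re = ρVD/μ = 913.6 · 3.065 · 0.1678 / 0.396 = 1187.
Re < 2300 → laminar flow, so f = 64/Re = 64/1187 = 0.05394 (the turbulent correlation is not needed).
Darcy-Weisbach: ΔP = f(L/D)(ρV²/2) = 0.05394·(16.32/0.1678)·(913.6·3.065²/2) = 0.05394·97.26·4291 = 2.251e+04 Pa.
ΔP = 2.251e+04 Pa = 22.51 kPa.

ΔP ≈ 22.51 kPa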